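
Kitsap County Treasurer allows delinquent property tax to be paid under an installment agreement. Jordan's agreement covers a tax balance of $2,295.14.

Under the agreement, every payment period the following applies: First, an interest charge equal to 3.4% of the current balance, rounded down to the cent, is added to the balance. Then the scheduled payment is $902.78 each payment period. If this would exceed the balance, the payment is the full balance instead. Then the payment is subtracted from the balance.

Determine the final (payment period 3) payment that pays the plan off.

$638.59

Payment period 1: opening $2,295.14; interest $78.03 → $2,373.17; payment $902.78; balance $1,470.39
Payment period 2: opening $1,470.39; interest $49.99 → $1,520.38; payment $902.78; balance $617.60
Payment period 3: opening $617.60; interest $20.99 → $638.59; payment $638.59; balance $0.00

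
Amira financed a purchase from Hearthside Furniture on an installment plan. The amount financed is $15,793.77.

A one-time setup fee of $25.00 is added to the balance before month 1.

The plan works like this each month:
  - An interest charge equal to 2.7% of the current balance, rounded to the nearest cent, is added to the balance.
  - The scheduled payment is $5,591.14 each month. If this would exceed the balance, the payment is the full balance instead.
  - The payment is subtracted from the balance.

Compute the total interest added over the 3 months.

Month 1: opening $15,818.77; interest $427.11 → $16,245.88; payment $5,591.14; balance $10,654.74
Month 2: opening $10,654.74; interest $287.68 → $10,942.42; payment $5,591.14; balance $5,351.28
Month 3: opening $5,351.28; interest $144.48 → $5,495.76; payment $5,495.76; balance $0.00
Total interest: $427.11 + $287.68 + $144.48 = $859.27

$859.27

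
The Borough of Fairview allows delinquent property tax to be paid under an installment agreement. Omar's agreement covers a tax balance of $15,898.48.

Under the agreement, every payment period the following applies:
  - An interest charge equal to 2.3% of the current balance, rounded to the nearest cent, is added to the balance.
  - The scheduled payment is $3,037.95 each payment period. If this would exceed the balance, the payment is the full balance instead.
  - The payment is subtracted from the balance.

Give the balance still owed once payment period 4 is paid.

# | Opening | Interest | Payment | End bal
1 | $15,898.48 | $365.67 | $3,037.95 | $13,226.20
2 | $13,226.20 | $304.20 | $3,037.95 | $10,492.45
3 | $10,492.45 | $241.33 | $3,037.95 | $7,695.83
4 | $7,695.83 | $177.00 | $3,037.95 | $4,834.88

$4,834.88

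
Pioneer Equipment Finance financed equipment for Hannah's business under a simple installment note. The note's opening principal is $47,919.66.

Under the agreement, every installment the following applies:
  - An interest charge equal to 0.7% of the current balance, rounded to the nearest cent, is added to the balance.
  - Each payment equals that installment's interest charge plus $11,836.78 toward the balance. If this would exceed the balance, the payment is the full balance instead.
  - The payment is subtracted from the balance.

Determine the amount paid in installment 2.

# | Opening | Interest | Payment | End bal
1 | $47,919.66 | $335.44 | $12,172.22 | $36,082.88
2 | $36,082.88 | $252.58 | $12,089.36 | $24,246.10

$12,089.36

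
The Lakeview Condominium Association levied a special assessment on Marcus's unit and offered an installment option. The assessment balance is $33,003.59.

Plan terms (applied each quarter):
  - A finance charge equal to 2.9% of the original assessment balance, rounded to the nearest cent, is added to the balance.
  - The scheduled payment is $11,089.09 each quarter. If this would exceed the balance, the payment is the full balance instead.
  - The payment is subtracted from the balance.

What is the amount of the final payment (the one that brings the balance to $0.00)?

Quarter 1: $33,003.59 +$957.10 interest = $33,960.69; pay $11,089.09 → $22,871.60
Quarter 2: $22,871.60 +$957.10 interest = $23,828.70; pay $11,089.09 → $12,739.61
Quarter 3: $12,739.61 +$957.10 interest = $13,696.71; pay $11,089.09 → $2,607.62
Quarter 4: $2,607.62 +$957.10 interest = $3,564.72; pay $3,564.72 → $0.00

$3,564.72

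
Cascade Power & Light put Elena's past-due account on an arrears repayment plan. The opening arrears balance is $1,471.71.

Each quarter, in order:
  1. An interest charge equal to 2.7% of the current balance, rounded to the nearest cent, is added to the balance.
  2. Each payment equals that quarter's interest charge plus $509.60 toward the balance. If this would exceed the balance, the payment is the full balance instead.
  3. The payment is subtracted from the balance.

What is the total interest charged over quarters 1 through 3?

Quarter 1: opening $1,471.71; interest $39.74 → $1,511.45; payment $549.34; balance $962.11
Quarter 2: opening $962.11; interest $25.98 → $988.09; payment $535.58; balance $452.51
Quarter 3: opening $452.51; interest $12.22 → $464.73; payment $464.73; balance $0.00
Total interest: $39.74 + $25.98 + $12.22 = $77.94

$77.94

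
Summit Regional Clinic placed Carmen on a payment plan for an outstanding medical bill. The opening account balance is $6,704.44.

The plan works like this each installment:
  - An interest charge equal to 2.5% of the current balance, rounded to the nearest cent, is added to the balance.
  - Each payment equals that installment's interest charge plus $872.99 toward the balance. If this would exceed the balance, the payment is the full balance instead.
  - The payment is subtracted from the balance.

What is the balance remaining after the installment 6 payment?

Installment 1: opening $6,704.44; interest $167.61 → $6,872.05; payment $1,040.60; balance $5,831.45
Installment 2: opening $5,831.45; interest $145.79 → $5,977.24; payment $1,018.78; balance $4,958.46
Installment 3: opening $4,958.46; interest $123.96 → $5,082.42; payment $996.95; balance $4,085.47
Installment 4: opening $4,085.47; interest $102.14 → $4,187.61; payment $975.13; balance $3,212.48
Installment 5: opening $3,212.48; interest $80.31 → $3,292.79; payment $953.30; balance $2,339.49
Installment 6: opening $2,339.49; interest $58.49 → $2,397.98; payment $931.48; balance $1,466.50

$1,466.50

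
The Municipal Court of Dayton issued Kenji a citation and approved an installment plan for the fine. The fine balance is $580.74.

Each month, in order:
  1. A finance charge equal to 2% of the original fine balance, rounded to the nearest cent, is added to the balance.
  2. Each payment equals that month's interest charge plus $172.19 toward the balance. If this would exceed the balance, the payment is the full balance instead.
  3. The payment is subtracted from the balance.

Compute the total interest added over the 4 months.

Month 1: $580.74 +$11.61 interest = $592.35; pay $183.80 → $408.55
Month 2: $408.55 +$11.61 interest = $420.16; pay $183.80 → $236.36
Month 3: $236.36 +$11.61 interest = $247.97; pay $183.80 → $64.17
Month 4: $64.17 +$11.61 interest = $75.78; pay $75.78 → $0.00
Total interest: $11.61 + $11.61 + $11.61 + $11.61 = $46.44

$46.44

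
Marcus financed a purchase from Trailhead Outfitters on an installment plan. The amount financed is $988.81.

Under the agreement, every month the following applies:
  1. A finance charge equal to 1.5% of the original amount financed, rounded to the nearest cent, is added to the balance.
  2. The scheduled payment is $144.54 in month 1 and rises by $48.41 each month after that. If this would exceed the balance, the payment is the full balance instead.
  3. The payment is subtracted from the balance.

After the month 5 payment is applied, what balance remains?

$0.00

Month 1: opening $988.81; interest $14.83 → $1,003.64; payment $144.54; balance $859.10
Month 2: opening $859.10; interest $14.83 → $873.93; payment $192.95; balance $680.98
Month 3: opening $680.98; interest $14.83 → $695.81; payment $241.36; balance $454.45
Month 4: opening $454.45; interest $14.83 → $469.28; payment $289.77; balance $179.51
Month 5: opening $179.51; interest $14.83 → $194.34; payment $194.34; balance $0.00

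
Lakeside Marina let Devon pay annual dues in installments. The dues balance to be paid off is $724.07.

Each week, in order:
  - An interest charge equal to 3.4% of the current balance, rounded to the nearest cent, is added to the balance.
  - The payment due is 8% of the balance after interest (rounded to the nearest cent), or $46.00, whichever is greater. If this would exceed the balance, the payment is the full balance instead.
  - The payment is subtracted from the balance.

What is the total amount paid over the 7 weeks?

$364.35

Week 1: $724.07 +$24.62 interest = $748.69; pay $59.90 → $688.79
Week 2: $688.79 +$23.42 interest = $712.21; pay $56.98 → $655.23
Week 3: $655.23 +$22.28 interest = $677.51; pay $54.20 → $623.31
Week 4: $623.31 +$21.19 interest = $644.50; pay $51.56 → $592.94
Week 5: $592.94 +$20.16 interest = $613.10; pay $49.05 → $564.05
Week 6: $564.05 +$19.18 interest = $583.23; pay $46.66 → $536.57
Week 7: $536.57 +$18.24 interest = $554.81; pay $46.00 → $508.81
Total paid: $364.35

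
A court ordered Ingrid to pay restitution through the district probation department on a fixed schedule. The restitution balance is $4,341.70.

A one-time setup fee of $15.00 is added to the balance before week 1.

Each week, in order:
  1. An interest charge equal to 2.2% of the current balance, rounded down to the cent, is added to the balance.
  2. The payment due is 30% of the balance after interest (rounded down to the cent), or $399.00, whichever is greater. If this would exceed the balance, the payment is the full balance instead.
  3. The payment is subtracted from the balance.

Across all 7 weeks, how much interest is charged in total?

# | Opening | Interest | Payment | End bal
1 | $4,356.70 | $95.84 | $1,335.76 | $3,116.78
2 | $3,116.78 | $68.56 | $955.60 | $2,229.74
3 | $2,229.74 | $49.05 | $683.63 | $1,595.16
4 | $1,595.16 | $35.09 | $489.07 | $1,141.18
5 | $1,141.18 | $25.10 | $399.00 | $767.28
6 | $767.28 | $16.88 | $399.00 | $385.16
7 | $385.16 | $8.47 | $393.63 | $0.00
Total interest: $95.84 + $68.56 + $49.05 + $35.09 + $25.10 + $16.88 + $8.47 = $298.99

$298.99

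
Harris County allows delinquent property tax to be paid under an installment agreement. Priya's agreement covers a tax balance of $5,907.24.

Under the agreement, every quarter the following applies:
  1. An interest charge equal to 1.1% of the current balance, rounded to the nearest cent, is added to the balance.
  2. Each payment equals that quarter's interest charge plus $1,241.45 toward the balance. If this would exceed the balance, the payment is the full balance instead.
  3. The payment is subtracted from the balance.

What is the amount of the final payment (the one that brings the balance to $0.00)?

Quarter 1: $5,907.24 +$64.98 interest = $5,972.22; pay $1,306.43 → $4,665.79
Quarter 2: $4,665.79 +$51.32 interest = $4,717.11; pay $1,292.77 → $3,424.34
Quarter 3: $3,424.34 +$37.67 interest = $3,462.01; pay $1,279.12 → $2,182.89
Quarter 4: $2,182.89 +$24.01 interest = $2,206.90; pay $1,265.46 → $941.44
Quarter 5: $941.44 +$10.36 interest = $951.80; pay $951.80 → $0.00

$951.80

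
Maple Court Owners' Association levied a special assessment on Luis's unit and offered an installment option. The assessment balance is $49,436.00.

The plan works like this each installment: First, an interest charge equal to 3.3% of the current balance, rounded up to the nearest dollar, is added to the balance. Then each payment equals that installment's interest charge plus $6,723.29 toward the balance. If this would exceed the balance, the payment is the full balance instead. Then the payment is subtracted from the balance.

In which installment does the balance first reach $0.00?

8

Installment 1: opening $49,436.00; interest $1,632.00 → $51,068.00; payment $8,355.29; balance $42,712.71
Installment 2: opening $42,712.71; interest $1,410.00 → $44,122.71; payment $8,133.29; balance $35,989.42
Installment 3: opening $35,989.42; interest $1,188.00 → $37,177.42; payment $7,911.29; balance $29,266.13
Installment 4: opening $29,266.13; interest $966.00 → $30,232.13; payment $7,689.29; balance $22,542.84
Installment 5: opening $22,542.84; interest $744.00 → $23,286.84; payment $7,467.29; balance $15,819.55
Installment 6: opening $15,819.55; interest $523.00 → $16,342.55; payment $7,246.29; balance $9,096.26
Installment 7: opening $9,096.26; interest $301.00 → $9,397.26; payment $7,024.29; balance $2,372.97
Installment 8: opening $2,372.97; interest $79.00 → $2,451.97; payment $2,451.97; balance $0.00
Balance reaches $0.00 in installment 8.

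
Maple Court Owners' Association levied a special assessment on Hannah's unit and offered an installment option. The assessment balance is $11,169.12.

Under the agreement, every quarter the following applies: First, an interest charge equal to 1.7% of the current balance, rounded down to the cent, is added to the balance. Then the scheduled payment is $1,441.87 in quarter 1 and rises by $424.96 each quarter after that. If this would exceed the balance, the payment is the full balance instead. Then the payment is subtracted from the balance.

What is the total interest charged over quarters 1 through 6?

# | Opening | Interest | Payment | End bal
1 | $11,169.12 | $189.87 | $1,441.87 | $9,917.12
2 | $9,917.12 | $168.59 | $1,866.83 | $8,218.88
3 | $8,218.88 | $139.72 | $2,291.79 | $6,066.81
4 | $6,066.81 | $103.13 | $2,716.75 | $3,453.19
5 | $3,453.19 | $58.70 | $3,141.71 | $370.18
6 | $370.18 | $6.29 | $376.47 | $0.00
Total interest: $189.87 + $168.59 + $139.72 + $103.13 + $58.70 + $6.29 = $666.30

$666.30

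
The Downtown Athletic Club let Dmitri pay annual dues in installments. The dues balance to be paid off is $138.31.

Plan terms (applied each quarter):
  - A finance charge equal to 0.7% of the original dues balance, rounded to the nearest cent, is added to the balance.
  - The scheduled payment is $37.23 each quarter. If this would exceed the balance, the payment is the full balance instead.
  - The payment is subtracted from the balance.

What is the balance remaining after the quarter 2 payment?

$65.79

Quarter 1: $138.31 +$0.97 interest = $139.28; pay $37.23 → $102.05
Quarter 2: $102.05 +$0.97 interest = $103.02; pay $37.23 → $65.79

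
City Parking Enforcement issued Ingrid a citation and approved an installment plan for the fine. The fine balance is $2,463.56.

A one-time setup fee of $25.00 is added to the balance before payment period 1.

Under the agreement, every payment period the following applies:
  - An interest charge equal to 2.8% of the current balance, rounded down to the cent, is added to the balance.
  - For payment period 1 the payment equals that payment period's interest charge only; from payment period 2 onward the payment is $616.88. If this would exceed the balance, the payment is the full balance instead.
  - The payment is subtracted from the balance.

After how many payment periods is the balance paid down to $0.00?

6

# | Opening | Interest | Payment | End bal
1 | $2,488.56 | $69.67 | $69.67 | $2,488.56
2 | $2,488.56 | $69.67 | $616.88 | $1,941.35
3 | $1,941.35 | $54.35 | $616.88 | $1,378.82
4 | $1,378.82 | $38.60 | $616.88 | $800.54
5 | $800.54 | $22.41 | $616.88 | $206.07
6 | $206.07 | $5.76 | $211.83 | $0.00
Balance reaches $0.00 in payment period 6.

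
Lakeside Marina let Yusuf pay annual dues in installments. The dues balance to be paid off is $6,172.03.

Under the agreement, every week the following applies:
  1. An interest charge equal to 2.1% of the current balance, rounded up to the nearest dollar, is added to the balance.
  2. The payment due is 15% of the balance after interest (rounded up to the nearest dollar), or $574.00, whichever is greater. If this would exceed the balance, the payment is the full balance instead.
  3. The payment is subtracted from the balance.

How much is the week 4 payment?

$618.00

Week 1: opening $6,172.03; interest $130.00 → $6,302.03; payment $946.00; balance $5,356.03
Week 2: opening $5,356.03; interest $113.00 → $5,469.03; payment $821.00; balance $4,648.03
Week 3: opening $4,648.03; interest $98.00 → $4,746.03; payment $712.00; balance $4,034.03
Week 4: opening $4,034.03; interest $85.00 → $4,119.03; payment $618.00; balance $3,501.03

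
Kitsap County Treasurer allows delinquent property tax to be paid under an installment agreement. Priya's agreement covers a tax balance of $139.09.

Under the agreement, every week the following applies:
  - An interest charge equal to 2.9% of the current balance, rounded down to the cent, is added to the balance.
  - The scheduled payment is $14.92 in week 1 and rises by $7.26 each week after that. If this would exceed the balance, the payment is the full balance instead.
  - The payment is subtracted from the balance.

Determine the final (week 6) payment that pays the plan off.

$6.84

# | Opening | Interest | Payment | End bal
1 | $139.09 | $4.03 | $14.92 | $128.20
2 | $128.20 | $3.71 | $22.18 | $109.73
3 | $109.73 | $3.18 | $29.44 | $83.47
4 | $83.47 | $2.42 | $36.70 | $49.19
5 | $49.19 | $1.42 | $43.96 | $6.65
6 | $6.65 | $0.19 | $6.84 | $0.00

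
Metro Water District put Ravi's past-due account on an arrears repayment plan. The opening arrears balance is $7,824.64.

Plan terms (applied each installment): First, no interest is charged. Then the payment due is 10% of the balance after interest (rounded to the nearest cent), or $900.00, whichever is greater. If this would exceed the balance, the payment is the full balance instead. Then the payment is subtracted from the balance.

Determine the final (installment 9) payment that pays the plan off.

$624.64

# | Opening | Payment | End bal
1 | $7,824.64 | $900.00 | $6,924.64
2 | $6,924.64 | $900.00 | $6,024.64
3 | $6,024.64 | $900.00 | $5,124.64
4 | $5,124.64 | $900.00 | $4,224.64
5 | $4,224.64 | $900.00 | $3,324.64
6 | $3,324.64 | $900.00 | $2,424.64
7 | $2,424.64 | $900.00 | $1,524.64
8 | $1,524.64 | $900.00 | $624.64
9 | $624.64 | $624.64 | $0.00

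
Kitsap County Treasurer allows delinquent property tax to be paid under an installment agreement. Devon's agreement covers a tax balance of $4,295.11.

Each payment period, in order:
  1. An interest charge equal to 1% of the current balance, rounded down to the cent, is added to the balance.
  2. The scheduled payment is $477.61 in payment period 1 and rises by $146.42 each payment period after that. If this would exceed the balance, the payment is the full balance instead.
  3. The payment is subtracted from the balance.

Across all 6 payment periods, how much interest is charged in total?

$162.10

Payment period 1: opening $4,295.11; interest $42.95 → $4,338.06; payment $477.61; balance $3,860.45
Payment period 2: opening $3,860.45; interest $38.60 → $3,899.05; payment $624.03; balance $3,275.02
Payment period 3: opening $3,275.02; interest $32.75 → $3,307.77; payment $770.45; balance $2,537.32
Payment period 4: opening $2,537.32; interest $25.37 → $2,562.69; payment $916.87; balance $1,645.82
Payment period 5: opening $1,645.82; interest $16.45 → $1,662.27; payment $1,063.29; balance $598.98
Payment period 6: opening $598.98; interest $5.98 → $604.96; payment $604.96; balance $0.00
Total interest: $42.95 + $38.60 + $32.75 + $25.37 + $16.45 + $5.98 = $162.10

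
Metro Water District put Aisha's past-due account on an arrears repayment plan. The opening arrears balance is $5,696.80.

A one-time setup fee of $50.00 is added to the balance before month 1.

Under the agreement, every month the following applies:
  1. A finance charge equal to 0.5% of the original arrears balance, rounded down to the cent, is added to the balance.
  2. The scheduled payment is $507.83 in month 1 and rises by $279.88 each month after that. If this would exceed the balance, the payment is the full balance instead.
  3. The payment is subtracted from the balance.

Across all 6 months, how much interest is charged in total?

Month 1: opening $5,746.80; interest $28.48 → $5,775.28; payment $507.83; balance $5,267.45
Month 2: opening $5,267.45; interest $28.48 → $5,295.93; payment $787.71; balance $4,508.22
Month 3: opening $4,508.22; interest $28.48 → $4,536.70; payment $1,067.59; balance $3,469.11
Month 4: opening $3,469.11; interest $28.48 → $3,497.59; payment $1,347.47; balance $2,150.12
Month 5: opening $2,150.12; interest $28.48 → $2,178.60; payment $1,627.35; balance $551.25
Month 6: opening $551.25; interest $28.48 → $579.73; payment $579.73; balance $0.00
Total interest: $28.48 + $28.48 + $28.48 + $28.48 + $28.48 + $28.48 = $170.88

$170.88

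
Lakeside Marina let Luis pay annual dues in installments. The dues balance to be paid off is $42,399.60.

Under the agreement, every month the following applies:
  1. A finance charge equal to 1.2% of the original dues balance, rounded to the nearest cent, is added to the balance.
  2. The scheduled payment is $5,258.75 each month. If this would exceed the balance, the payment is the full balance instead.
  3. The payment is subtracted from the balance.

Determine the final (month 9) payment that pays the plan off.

# | Opening | Interest | Payment | End bal
1 | $42,399.60 | $508.80 | $5,258.75 | $37,649.65
2 | $37,649.65 | $508.80 | $5,258.75 | $32,899.70
3 | $32,899.70 | $508.80 | $5,258.75 | $28,149.75
4 | $28,149.75 | $508.80 | $5,258.75 | $23,399.80
5 | $23,399.80 | $508.80 | $5,258.75 | $18,649.85
6 | $18,649.85 | $508.80 | $5,258.75 | $13,899.90
7 | $13,899.90 | $508.80 | $5,258.75 | $9,149.95
8 | $9,149.95 | $508.80 | $5,258.75 | $4,400.00
9 | $4,400.00 | $508.80 | $4,908.80 | $0.00

$4,908.80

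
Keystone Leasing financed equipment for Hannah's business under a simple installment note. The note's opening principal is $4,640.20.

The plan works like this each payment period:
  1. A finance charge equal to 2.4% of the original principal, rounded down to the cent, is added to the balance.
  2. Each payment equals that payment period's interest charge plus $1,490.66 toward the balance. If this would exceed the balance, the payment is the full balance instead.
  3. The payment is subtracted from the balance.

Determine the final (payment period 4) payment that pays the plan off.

$279.58

# | Opening | Interest | Payment | End bal
1 | $4,640.20 | $111.36 | $1,602.02 | $3,149.54
2 | $3,149.54 | $111.36 | $1,602.02 | $1,658.88
3 | $1,658.88 | $111.36 | $1,602.02 | $168.22
4 | $168.22 | $111.36 | $279.58 | $0.00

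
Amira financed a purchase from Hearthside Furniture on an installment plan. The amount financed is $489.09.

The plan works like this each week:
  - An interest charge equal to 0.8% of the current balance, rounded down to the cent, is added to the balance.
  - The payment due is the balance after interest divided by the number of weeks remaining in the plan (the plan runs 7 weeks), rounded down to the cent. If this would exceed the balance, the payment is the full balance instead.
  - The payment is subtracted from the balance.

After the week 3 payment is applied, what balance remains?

$286.24

# | Opening | Interest | Payment | End bal
1 | $489.09 | $3.91 | $70.42 | $422.58
2 | $422.58 | $3.38 | $70.99 | $354.97
3 | $354.97 | $2.83 | $71.56 | $286.24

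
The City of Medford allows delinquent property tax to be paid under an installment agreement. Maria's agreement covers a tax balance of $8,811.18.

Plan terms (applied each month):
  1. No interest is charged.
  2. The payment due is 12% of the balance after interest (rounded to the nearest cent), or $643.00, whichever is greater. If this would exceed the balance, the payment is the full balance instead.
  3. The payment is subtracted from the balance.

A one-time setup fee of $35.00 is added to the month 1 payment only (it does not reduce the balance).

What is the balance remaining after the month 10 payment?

Month 1: opening $8,811.18; payment $1,057.34 (+ $35.00 fee); balance $7,753.84
Month 2: opening $7,753.84; payment $930.46; balance $6,823.38
Month 3: opening $6,823.38; payment $818.81; balance $6,004.57
Month 4: opening $6,004.57; payment $720.55; balance $5,284.02
Month 5: opening $5,284.02; payment $643.00; balance $4,641.02
Month 6: opening $4,641.02; payment $643.00; balance $3,998.02
Month 7: opening $3,998.02; payment $643.00; balance $3,355.02
Month 8: opening $3,355.02; payment $643.00; balance $2,712.02
Month 9: opening $2,712.02; payment $643.00; balance $2,069.02
Month 10: opening $2,069.02; payment $643.00; balance $1,426.02

$1,426.02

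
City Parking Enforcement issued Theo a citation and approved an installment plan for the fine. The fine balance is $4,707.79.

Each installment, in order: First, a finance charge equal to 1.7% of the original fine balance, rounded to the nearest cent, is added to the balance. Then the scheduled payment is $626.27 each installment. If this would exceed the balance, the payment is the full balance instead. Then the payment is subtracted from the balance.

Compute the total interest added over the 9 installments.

Installment 1: $4,707.79 +$80.03 interest = $4,787.82; pay $626.27 → $4,161.55
Installment 2: $4,161.55 +$80.03 interest = $4,241.58; pay $626.27 → $3,615.31
Installment 3: $3,615.31 +$80.03 interest = $3,695.34; pay $626.27 → $3,069.07
Installment 4: $3,069.07 +$80.03 interest = $3,149.10; pay $626.27 → $2,522.83
Installment 5: $2,522.83 +$80.03 interest = $2,602.86; pay $626.27 → $1,976.59
Installment 6: $1,976.59 +$80.03 interest = $2,056.62; pay $626.27 → $1,430.35
Installment 7: $1,430.35 +$80.03 interest = $1,510.38; pay $626.27 → $884.11
Installment 8: $884.11 +$80.03 interest = $964.14; pay $626.27 → $337.87
Installment 9: $337.87 +$80.03 interest = $417.90; pay $417.90 → $0.00
Total interest: $80.03 + $80.03 + $80.03 + $80.03 + $80.03 + $80.03 + $80.03 + $80.03 + $80.03 = $720.27

$720.27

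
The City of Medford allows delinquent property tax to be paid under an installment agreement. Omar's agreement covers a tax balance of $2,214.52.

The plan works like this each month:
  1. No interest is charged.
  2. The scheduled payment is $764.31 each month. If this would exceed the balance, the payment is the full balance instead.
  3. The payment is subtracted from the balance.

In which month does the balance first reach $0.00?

3

# | Opening | Payment | End bal
1 | $2,214.52 | $764.31 | $1,450.21
2 | $1,450.21 | $764.31 | $685.90
3 | $685.90 | $685.90 | $0.00
Balance reaches $0.00 in month 3.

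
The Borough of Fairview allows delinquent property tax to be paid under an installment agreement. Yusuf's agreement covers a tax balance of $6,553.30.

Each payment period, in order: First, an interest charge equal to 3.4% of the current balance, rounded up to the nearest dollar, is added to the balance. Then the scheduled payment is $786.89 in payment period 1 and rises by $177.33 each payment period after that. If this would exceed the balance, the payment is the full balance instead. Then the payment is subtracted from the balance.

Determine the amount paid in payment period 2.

$964.22

Payment period 1: opening $6,553.30; interest $223.00 → $6,776.30; payment $786.89; balance $5,989.41
Payment period 2: opening $5,989.41; interest $204.00 → $6,193.41; payment $964.22; balance $5,229.19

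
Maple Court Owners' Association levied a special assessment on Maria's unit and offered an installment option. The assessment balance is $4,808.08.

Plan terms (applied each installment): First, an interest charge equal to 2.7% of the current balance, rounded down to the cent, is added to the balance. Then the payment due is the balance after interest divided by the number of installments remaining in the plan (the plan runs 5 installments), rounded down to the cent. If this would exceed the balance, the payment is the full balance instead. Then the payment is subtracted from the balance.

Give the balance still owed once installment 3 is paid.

Installment 1: $4,808.08 +$129.81 interest = $4,937.89; pay $987.57 → $3,950.32
Installment 2: $3,950.32 +$106.65 interest = $4,056.97; pay $1,014.24 → $3,042.73
Installment 3: $3,042.73 +$82.15 interest = $3,124.88; pay $1,041.62 → $2,083.26

$2,083.26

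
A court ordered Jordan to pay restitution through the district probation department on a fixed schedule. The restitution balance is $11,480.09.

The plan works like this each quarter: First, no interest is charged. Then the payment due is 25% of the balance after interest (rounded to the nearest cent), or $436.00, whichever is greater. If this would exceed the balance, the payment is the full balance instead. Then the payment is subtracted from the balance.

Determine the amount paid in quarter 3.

$1,614.39

Quarter 1: opening $11,480.09; payment $2,870.02; balance $8,610.07
Quarter 2: opening $8,610.07; payment $2,152.52; balance $6,457.55
Quarter 3: opening $6,457.55; payment $1,614.39; balance $4,843.16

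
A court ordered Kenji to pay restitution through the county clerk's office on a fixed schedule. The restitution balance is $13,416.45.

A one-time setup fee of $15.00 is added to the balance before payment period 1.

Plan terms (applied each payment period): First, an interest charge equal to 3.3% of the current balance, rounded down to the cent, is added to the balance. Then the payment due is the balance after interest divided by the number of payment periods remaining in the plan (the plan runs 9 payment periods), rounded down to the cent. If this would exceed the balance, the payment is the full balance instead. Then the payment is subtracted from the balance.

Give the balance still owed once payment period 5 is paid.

Payment period 1: $13,431.45 +$443.23 interest = $13,874.68; pay $1,541.63 → $12,333.05
Payment period 2: $12,333.05 +$406.99 interest = $12,740.04; pay $1,592.50 → $11,147.54
Payment period 3: $11,147.54 +$367.86 interest = $11,515.40; pay $1,645.05 → $9,870.35
Payment period 4: $9,870.35 +$325.72 interest = $10,196.07; pay $1,699.34 → $8,496.73
Payment period 5: $8,496.73 +$280.39 interest = $8,777.12; pay $1,755.42 → $7,021.70

$7,021.70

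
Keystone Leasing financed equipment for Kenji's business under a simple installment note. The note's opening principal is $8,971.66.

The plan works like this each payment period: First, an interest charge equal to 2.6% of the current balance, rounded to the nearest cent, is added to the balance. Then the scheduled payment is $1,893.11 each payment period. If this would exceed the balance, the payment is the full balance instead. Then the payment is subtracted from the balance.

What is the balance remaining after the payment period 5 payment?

$229.50

# | Opening | Interest | Payment | End bal
1 | $8,971.66 | $233.26 | $1,893.11 | $7,311.81
2 | $7,311.81 | $190.11 | $1,893.11 | $5,608.81
3 | $5,608.81 | $145.83 | $1,893.11 | $3,861.53
4 | $3,861.53 | $100.40 | $1,893.11 | $2,068.82
5 | $2,068.82 | $53.79 | $1,893.11 | $229.50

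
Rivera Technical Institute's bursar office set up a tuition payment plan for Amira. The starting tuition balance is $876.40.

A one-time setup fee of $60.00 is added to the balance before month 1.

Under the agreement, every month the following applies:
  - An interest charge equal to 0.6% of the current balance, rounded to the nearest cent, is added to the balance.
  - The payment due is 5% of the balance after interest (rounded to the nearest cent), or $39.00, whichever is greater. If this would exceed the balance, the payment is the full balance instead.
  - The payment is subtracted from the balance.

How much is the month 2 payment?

Month 1: $936.40 +$5.62 interest = $942.02; pay $47.10 → $894.92
Month 2: $894.92 +$5.37 interest = $900.29; pay $45.01 → $855.28

$45.01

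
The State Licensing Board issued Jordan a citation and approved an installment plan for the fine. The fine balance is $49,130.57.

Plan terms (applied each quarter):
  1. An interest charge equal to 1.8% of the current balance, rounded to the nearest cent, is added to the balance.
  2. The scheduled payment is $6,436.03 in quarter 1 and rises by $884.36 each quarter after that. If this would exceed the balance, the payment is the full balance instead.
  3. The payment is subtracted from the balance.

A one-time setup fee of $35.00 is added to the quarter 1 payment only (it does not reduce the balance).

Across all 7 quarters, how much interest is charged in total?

$3,460.53

Quarter 1: opening $49,130.57; interest $884.35 → $50,014.92; payment $6,436.03 (+ $35.00 fee); balance $43,578.89
Quarter 2: opening $43,578.89; interest $784.42 → $44,363.31; payment $7,320.39; balance $37,042.92
Quarter 3: opening $37,042.92; interest $666.77 → $37,709.69; payment $8,204.75; balance $29,504.94
Quarter 4: opening $29,504.94; interest $531.09 → $30,036.03; payment $9,089.11; balance $20,946.92
Quarter 5: opening $20,946.92; interest $377.04 → $21,323.96; payment $9,973.47; balance $11,350.49
Quarter 6: opening $11,350.49; interest $204.31 → $11,554.80; payment $10,857.83; balance $696.97
Quarter 7: opening $696.97; interest $12.55 → $709.52; payment $709.52; balance $0.00
Total interest: $884.35 + $784.42 + $666.77 + $531.09 + $377.04 + $204.31 + $12.55 = $3,460.53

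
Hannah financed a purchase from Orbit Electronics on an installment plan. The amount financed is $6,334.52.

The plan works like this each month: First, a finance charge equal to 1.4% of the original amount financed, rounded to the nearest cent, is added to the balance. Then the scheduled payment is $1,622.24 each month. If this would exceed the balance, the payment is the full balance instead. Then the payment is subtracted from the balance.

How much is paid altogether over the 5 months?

Month 1: opening $6,334.52; interest $88.68 → $6,423.20; payment $1,622.24; balance $4,800.96
Month 2: opening $4,800.96; interest $88.68 → $4,889.64; payment $1,622.24; balance $3,267.40
Month 3: opening $3,267.40; interest $88.68 → $3,356.08; payment $1,622.24; balance $1,733.84
Month 4: opening $1,733.84; interest $88.68 → $1,822.52; payment $1,622.24; balance $200.28
Month 5: opening $200.28; interest $88.68 → $288.96; payment $288.96; balance $0.00
Total paid: $6,777.92

$6,777.92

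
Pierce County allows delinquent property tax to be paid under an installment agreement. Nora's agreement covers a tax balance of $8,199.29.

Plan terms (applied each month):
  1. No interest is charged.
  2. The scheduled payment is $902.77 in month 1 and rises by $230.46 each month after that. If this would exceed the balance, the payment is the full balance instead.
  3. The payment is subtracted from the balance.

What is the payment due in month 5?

Month 1: $8,199.29 − $902.77 → $7,296.52
Month 2: $7,296.52 − $1,133.23 → $6,163.29
Month 3: $6,163.29 − $1,363.69 → $4,799.60
Month 4: $4,799.60 − $1,594.15 → $3,205.45
Month 5: $3,205.45 − $1,824.61 → $1,380.84

$1,824.61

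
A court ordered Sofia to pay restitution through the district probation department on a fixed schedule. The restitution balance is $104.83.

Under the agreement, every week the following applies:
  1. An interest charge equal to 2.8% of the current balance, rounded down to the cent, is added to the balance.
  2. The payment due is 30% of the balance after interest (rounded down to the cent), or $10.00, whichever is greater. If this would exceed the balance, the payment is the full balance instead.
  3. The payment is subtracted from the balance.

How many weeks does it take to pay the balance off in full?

Week 1: $104.83 +$2.93 interest = $107.76; pay $32.32 → $75.44
Week 2: $75.44 +$2.11 interest = $77.55; pay $23.26 → $54.29
Week 3: $54.29 +$1.52 interest = $55.81; pay $16.74 → $39.07
Week 4: $39.07 +$1.09 interest = $40.16; pay $12.04 → $28.12
Week 5: $28.12 +$0.78 interest = $28.90; pay $10.00 → $18.90
Week 6: $18.90 +$0.52 interest = $19.42; pay $10.00 → $9.42
Week 7: $9.42 +$0.26 interest = $9.68; pay $9.68 → $0.00
Balance reaches $0.00 in week 7.

7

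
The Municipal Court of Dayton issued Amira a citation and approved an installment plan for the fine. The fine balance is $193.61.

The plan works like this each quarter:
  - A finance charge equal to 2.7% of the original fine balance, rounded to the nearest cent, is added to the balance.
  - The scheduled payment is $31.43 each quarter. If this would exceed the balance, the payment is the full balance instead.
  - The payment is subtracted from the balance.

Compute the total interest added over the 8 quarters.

# | Opening | Interest | Payment | End bal
1 | $193.61 | $5.23 | $31.43 | $167.41
2 | $167.41 | $5.23 | $31.43 | $141.21
3 | $141.21 | $5.23 | $31.43 | $115.01
4 | $115.01 | $5.23 | $31.43 | $88.81
5 | $88.81 | $5.23 | $31.43 | $62.61
6 | $62.61 | $5.23 | $31.43 | $36.41
7 | $36.41 | $5.23 | $31.43 | $10.21
8 | $10.21 | $5.23 | $15.44 | $0.00
Total interest: $5.23 + $5.23 + $5.23 + $5.23 + $5.23 + $5.23 + $5.23 + $5.23 = $41.84

$41.84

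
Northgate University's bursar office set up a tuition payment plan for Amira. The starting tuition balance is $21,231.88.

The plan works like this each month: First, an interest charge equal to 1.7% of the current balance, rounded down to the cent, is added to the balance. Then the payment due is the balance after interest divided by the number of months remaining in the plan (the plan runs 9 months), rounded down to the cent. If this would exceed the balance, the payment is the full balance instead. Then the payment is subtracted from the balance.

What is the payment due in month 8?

Month 1: opening $21,231.88; interest $360.94 → $21,592.82; payment $2,399.20; balance $19,193.62
Month 2: opening $19,193.62; interest $326.29 → $19,519.91; payment $2,439.98; balance $17,079.93
Month 3: opening $17,079.93; interest $290.35 → $17,370.28; payment $2,481.46; balance $14,888.82
Month 4: opening $14,888.82; interest $253.10 → $15,141.92; payment $2,523.65; balance $12,618.27
Month 5: opening $12,618.27; interest $214.51 → $12,832.78; payment $2,566.55; balance $10,266.23
Month 6: opening $10,266.23; interest $174.52 → $10,440.75; payment $2,610.18; balance $7,830.57
Month 7: opening $7,830.57; interest $133.11 → $7,963.68; payment $2,654.56; balance $5,309.12
Month 8: opening $5,309.12; interest $90.25 → $5,399.37; payment $2,699.68; balance $2,699.69

$2,699.68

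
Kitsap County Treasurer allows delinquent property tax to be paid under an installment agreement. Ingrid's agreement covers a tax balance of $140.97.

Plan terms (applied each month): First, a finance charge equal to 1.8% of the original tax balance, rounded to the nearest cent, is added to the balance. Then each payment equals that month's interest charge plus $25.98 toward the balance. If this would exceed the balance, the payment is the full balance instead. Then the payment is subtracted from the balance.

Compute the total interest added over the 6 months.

$15.24

Month 1: opening $140.97; interest $2.54 → $143.51; payment $28.52; balance $114.99
Month 2: opening $114.99; interest $2.54 → $117.53; payment $28.52; balance $89.01
Month 3: opening $89.01; interest $2.54 → $91.55; payment $28.52; balance $63.03
Month 4: opening $63.03; interest $2.54 → $65.57; payment $28.52; balance $37.05
Month 5: opening $37.05; interest $2.54 → $39.59; payment $28.52; balance $11.07
Month 6: opening $11.07; interest $2.54 → $13.61; payment $13.61; balance $0.00
Total interest: $2.54 + $2.54 + $2.54 + $2.54 + $2.54 + $2.54 = $15.24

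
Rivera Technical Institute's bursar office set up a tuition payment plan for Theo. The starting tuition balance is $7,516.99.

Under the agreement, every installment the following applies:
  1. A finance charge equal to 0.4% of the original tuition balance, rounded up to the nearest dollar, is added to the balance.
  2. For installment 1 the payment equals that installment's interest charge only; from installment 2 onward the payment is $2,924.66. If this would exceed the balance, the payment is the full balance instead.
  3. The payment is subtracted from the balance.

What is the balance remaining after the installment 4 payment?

$0.00

Installment 1: $7,516.99 +$31.00 interest = $7,547.99; pay $31.00 → $7,516.99
Installment 2: $7,516.99 +$31.00 interest = $7,547.99; pay $2,924.66 → $4,623.33
Installment 3: $4,623.33 +$31.00 interest = $4,654.33; pay $2,924.66 → $1,729.67
Installment 4: $1,729.67 +$31.00 interest = $1,760.67; pay $1,760.67 → $0.00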